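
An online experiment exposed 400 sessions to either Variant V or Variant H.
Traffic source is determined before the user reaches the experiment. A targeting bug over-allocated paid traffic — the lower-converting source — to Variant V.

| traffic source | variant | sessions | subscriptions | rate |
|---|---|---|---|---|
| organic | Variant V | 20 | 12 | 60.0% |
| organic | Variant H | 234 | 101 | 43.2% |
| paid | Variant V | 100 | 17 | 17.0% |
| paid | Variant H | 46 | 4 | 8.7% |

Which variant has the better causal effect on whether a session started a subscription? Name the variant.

Within every traffic source level Variant V has the higher rate, yet pooled Variant H does — Simpson's reversal.
The imbalance in traffic source arose from how sessions were allocated, not from anything the variant did; and traffic source independently affects the outcome. The pooled gap is confounded — condition on traffic source.
Within each level — organic: 60.0% vs 43.2%; paid: 17.0% vs 8.7% — Variant V is higher every time.

Variant V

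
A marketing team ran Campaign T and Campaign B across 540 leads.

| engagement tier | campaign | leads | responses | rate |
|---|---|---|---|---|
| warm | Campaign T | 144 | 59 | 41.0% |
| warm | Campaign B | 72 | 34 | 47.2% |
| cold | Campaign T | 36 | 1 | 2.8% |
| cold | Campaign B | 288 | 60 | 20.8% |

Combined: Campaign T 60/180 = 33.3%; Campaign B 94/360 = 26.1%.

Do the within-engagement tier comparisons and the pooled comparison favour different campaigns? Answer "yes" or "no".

yes

Within each engagement tier level (warm 41.0% vs 47.2%; cold 2.8% vs 20.8%), Campaign B has the higher rate every time. Pooled: 33.3% vs 26.1% — Campaign T has the higher rate overall. The two comparisons disagree.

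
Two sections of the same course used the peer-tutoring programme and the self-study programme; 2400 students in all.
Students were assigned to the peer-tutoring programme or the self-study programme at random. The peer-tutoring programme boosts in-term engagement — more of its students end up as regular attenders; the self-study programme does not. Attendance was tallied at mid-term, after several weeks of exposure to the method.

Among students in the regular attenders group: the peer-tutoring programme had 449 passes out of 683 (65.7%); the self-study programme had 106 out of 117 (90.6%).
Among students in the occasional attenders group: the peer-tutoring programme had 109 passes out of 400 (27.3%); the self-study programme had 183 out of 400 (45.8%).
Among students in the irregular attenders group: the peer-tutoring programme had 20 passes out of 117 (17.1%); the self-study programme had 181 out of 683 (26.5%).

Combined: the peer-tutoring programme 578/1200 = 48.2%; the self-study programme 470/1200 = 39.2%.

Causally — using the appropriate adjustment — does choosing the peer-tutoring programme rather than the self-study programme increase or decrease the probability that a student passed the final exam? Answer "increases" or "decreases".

increases

Because the teaching method influences mid-term attendance, mid-term attendance is a post-treatment mediator, not a confounder. Stratifying on it would bias the estimate; the causal effect is the crude pooled difference.
Pooled: the peer-tutoring programme 48.2% vs the self-study programme 39.2%; the peer-tutoring programme is higher overall.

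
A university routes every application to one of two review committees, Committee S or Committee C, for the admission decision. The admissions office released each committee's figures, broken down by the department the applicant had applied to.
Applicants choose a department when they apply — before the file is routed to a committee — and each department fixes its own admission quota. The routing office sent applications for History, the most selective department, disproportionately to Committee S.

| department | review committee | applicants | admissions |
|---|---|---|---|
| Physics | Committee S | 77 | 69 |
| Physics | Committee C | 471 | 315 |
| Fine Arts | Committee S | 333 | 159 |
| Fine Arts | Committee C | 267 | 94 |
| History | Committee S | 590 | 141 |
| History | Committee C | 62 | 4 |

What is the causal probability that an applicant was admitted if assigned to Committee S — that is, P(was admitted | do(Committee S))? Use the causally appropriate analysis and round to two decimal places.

The stratified and pooled comparisons disagree (Committee S wins within each department; Committee C wins overall), so the answer turns on the causal role of department.
Since department is a pre-existing factor (not a product of the review committee) and it affects the outcome on its own, it is a confounder. The stratified rates, not the pooled rate, identify the causal effect.
Standardising Committee S to the population department mix: 0.304·69/77 + 0.333·159/333 + 0.362·141/590 = 0.519.

0.52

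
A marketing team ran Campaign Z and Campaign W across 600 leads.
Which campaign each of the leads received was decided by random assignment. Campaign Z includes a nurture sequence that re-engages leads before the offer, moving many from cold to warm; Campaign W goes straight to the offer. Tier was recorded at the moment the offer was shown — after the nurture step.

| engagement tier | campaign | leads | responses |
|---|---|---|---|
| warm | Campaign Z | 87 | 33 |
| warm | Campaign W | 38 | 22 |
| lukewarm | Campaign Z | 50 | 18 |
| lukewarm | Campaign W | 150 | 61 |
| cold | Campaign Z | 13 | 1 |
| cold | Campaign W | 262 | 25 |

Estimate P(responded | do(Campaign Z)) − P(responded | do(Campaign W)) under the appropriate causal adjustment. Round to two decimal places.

Campaign W is higher inside every engagement tier stratum but Campaign Z is higher in aggregate. Whether to stratify depends on how engagement tier relates to the campaign.
Because the campaign influences engagement tier, engagement tier is a post-treatment mediator, not a confounder. Stratifying on it would bias the estimate; the causal effect is the crude pooled difference.
The causal difference is the pooled difference: 0.347 − 0.240 = +0.107.

+0.11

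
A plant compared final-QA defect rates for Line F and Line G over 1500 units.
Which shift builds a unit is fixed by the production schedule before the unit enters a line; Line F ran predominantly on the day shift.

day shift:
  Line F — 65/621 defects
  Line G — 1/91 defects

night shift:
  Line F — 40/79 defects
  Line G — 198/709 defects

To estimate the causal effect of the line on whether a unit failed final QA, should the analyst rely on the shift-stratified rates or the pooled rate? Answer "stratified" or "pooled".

stratified

The shift-specific comparison favours Line G throughout, but the pooled figures favour Line F. The question is whether to condition on shift.
Here shift is a common cause — it drives both which line a case falls under and the outcome. The crude comparison mixes populations; the stratum-specific rates are the causally relevant ones.
Within each level — day shift: 10.5% vs 1.1%; night shift: 50.6% vs 27.9% — Line G is lower every time.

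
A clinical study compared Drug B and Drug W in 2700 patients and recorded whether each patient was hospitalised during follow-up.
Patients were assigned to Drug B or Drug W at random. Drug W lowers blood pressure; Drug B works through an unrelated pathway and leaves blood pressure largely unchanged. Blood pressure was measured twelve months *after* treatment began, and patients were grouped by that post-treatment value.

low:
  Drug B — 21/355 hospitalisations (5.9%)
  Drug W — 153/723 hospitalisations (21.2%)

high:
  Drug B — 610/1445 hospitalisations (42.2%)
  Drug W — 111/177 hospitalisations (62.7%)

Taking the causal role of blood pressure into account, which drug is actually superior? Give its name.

Drug W

Drug B is lower inside every blood pressure stratum but Drug W is lower in aggregate. Whether to stratify depends on how blood pressure relates to the drug.
The distribution of blood pressure is itself part of what the drug does — it is an intermediate outcome. Holding it fixed would remove that part of the effect; the total effect is the pooled difference.
Pooled: Drug B 35.1% vs Drug W 29.3%; Drug W is lower overall.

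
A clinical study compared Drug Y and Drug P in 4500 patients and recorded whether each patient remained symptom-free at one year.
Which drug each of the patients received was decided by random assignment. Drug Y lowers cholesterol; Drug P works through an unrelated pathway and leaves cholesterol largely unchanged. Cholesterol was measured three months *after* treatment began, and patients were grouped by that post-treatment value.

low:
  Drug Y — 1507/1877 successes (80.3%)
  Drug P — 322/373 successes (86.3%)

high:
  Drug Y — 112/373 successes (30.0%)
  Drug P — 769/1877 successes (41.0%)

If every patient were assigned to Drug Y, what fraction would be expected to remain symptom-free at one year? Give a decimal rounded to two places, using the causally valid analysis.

0.72

Stratifying would compare drugs among patients the drugs themselves sorted into cholesterol groups — a form of selection on an intermediate. The unconditioned pooled rates give the total causal effect.
So P(outcome | do(Drug Y)) is just the pooled rate for Drug Y: 1619/2250 = 0.720.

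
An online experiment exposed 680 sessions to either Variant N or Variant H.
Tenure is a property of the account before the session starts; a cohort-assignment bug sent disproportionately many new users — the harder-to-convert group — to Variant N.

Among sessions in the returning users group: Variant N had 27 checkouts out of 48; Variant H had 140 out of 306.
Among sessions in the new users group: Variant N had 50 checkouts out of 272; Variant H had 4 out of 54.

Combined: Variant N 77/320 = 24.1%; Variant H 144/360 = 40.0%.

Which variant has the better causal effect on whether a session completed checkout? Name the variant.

User tenure is set before the variant has any effect — it is not caused by the variant — and it independently drives the outcome. That makes it a confounder, so the causal comparison is within user tenure levels.
Within each level — returning users: 56.2% vs 45.8%; new users: 18.4% vs 7.4% — Variant N is higher every time.

Variant N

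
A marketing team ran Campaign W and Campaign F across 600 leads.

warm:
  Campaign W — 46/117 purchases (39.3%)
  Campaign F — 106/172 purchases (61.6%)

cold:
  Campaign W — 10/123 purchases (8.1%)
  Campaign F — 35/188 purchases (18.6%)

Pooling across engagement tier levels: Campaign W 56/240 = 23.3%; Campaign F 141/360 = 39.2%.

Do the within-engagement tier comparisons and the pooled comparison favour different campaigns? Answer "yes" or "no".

Within each engagement tier level (warm 39.3% vs 61.6%; cold 8.1% vs 18.6%), Campaign F has the higher rate every time. Pooled: 23.3% vs 39.2% — Campaign F has the higher rate overall. They agree.

no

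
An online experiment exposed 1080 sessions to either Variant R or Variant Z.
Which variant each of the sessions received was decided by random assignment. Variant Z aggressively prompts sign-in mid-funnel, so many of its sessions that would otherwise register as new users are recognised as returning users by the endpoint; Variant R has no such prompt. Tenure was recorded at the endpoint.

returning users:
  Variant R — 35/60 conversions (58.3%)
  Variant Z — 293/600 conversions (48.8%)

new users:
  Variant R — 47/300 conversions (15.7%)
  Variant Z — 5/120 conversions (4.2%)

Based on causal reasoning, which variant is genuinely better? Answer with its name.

Variant Z

The stratified and pooled comparisons disagree (Variant R wins within each user tenure; Variant Z wins overall), so the answer turns on the causal role of user tenure.
Because the variant influences user tenure, user tenure is a post-treatment mediator, not a confounder. Stratifying on it would bias the estimate; the causal effect is the crude pooled difference.
Pooled: Variant R 22.8% vs Variant Z 41.4%; Variant Z is higher overall.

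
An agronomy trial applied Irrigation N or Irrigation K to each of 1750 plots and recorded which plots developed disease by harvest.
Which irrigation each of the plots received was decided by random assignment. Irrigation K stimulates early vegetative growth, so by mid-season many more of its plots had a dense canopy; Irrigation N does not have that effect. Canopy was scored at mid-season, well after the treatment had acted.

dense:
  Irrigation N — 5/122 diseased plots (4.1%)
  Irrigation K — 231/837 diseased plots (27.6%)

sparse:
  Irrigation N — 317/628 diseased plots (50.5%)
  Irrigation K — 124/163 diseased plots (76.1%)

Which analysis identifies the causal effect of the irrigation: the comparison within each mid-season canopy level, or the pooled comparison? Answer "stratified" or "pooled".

Within every mid-season canopy level Irrigation N has the lower rate, yet pooled Irrigation K does — Simpson's reversal.
Mid-season canopy lies on the pathway irrigation → mid-season canopy → outcome, so adjusting for it blocks the indirect effect. For the total causal effect of irrigation, use the unadjusted pooled rates.
Pooled: Irrigation N 42.9% vs Irrigation K 35.5%; Irrigation K is lower overall.

pooled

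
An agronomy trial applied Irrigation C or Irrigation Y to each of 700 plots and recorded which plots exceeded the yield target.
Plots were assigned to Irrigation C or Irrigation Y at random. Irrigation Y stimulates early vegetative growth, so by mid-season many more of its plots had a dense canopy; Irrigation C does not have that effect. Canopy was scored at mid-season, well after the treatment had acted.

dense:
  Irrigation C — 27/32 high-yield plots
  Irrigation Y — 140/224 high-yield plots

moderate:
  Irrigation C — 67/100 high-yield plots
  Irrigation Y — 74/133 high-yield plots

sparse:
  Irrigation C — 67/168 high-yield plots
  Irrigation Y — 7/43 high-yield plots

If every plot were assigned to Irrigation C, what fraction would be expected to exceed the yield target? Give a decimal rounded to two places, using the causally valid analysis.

0.54

Irrigation C is higher inside every mid-season canopy stratum but Irrigation Y is higher in aggregate. Whether to stratify depends on how mid-season canopy relates to the irrigation.
Mid-season canopy is downstream of the irrigation. One should not condition on a consequence of treatment, so the overall rates are the right comparison.
So P(outcome | do(Irrigation C)) is just the pooled rate for Irrigation C: 161/300 = 0.537.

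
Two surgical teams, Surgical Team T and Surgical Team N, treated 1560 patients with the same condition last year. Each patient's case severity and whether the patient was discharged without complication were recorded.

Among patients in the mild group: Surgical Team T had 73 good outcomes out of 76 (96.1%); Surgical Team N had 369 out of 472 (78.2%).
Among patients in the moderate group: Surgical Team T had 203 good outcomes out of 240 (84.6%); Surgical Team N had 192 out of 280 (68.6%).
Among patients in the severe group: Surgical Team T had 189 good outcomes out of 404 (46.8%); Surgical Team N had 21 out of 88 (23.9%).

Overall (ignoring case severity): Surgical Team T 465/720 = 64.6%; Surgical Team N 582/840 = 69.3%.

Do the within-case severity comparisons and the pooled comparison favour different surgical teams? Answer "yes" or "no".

Within each case severity level (mild 96.1% vs 78.2%; moderate 84.6% vs 68.6%; severe 46.8% vs 23.9%), Surgical Team T has the higher rate every time. Pooled: 64.6% vs 69.3% — Surgical Team N has the higher rate overall. The two comparisons disagree.

yes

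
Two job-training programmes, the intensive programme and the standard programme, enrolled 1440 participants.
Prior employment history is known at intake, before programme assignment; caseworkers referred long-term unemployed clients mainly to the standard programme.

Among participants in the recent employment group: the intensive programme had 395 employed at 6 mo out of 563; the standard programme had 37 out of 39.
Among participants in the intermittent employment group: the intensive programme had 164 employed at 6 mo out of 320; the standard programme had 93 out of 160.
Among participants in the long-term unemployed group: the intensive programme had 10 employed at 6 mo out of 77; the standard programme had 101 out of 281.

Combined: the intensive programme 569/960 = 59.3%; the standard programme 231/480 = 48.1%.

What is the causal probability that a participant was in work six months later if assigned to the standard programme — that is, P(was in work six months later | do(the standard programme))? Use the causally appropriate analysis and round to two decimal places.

Here prior employment history is a common cause — it drives both which programme a case falls under and the outcome. The crude comparison mixes populations; the stratum-specific rates are the causally relevant ones.
Standardising the standard programme to the population prior employment history mix: 0.418·37/39 + 0.333·93/160 + 0.249·101/281 = 0.680.

0.68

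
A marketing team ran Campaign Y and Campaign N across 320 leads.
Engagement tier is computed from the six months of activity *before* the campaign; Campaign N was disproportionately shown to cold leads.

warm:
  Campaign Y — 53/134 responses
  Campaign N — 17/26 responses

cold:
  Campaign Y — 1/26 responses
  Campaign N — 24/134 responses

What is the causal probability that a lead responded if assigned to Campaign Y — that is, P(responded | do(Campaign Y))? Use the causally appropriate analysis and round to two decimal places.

0.22

Campaign N is higher inside every engagement tier stratum but Campaign Y is higher in aggregate. Whether to stratify depends on how engagement tier relates to the campaign.
The imbalance in engagement tier arose from how leads were allocated, not from anything the campaign did; and engagement tier independently affects the outcome. The pooled gap is confounded — condition on engagement tier.
Standardising Campaign Y to the population engagement tier mix: 0.500·53/134 + 0.500·1/26 = 0.217.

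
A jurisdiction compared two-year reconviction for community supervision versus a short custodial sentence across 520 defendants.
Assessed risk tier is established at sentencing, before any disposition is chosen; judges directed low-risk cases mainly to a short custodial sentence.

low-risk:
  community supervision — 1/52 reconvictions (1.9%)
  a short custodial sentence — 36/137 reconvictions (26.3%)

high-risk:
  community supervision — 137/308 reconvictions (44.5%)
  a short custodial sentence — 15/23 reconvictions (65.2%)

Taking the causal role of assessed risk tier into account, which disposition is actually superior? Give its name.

community supervision

Within every assessed risk tier level community supervision has the lower rate, yet pooled a short custodial sentence does — Simpson's reversal.
Since assessed risk tier is a pre-existing factor (not a product of the disposition) and it affects the outcome on its own, it is a confounder. The stratified rates, not the pooled rate, identify the causal effect.
Within each level — low-risk: 1.9% vs 26.3%; high-risk: 44.5% vs 65.2% — community supervision is lower every time.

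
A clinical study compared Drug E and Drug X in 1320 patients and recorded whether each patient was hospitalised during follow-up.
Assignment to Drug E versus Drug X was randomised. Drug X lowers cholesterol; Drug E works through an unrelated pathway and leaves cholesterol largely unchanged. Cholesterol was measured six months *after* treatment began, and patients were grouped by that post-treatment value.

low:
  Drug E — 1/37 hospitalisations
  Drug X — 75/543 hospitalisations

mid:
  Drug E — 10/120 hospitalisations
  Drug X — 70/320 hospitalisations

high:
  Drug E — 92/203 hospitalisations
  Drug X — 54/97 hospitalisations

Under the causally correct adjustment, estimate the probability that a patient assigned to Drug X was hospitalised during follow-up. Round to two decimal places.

0.21

Drug E is lower inside every cholesterol stratum but Drug X is lower in aggregate. Whether to stratify depends on how cholesterol relates to the drug.
Cholesterol is recorded after the drug and is itself shifted by it — it sits on the causal path from drug to outcome. Conditioning on a mediator would strip out part of the effect we want; the pooled comparison gives the total causal effect.
So P(outcome | do(Drug X)) is just the pooled rate for Drug X: 199/960 = 0.207.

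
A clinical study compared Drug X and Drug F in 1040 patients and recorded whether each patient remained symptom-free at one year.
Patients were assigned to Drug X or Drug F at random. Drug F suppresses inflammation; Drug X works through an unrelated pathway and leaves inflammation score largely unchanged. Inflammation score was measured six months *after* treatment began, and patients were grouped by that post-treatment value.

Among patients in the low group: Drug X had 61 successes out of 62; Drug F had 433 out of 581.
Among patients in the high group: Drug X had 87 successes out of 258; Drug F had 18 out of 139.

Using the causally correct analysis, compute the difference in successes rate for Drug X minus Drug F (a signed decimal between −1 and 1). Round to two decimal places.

-0.16

The stratified and pooled comparisons disagree (Drug X wins within each inflammation score; Drug F wins overall), so the answer turns on the causal role of inflammation score.
The distribution of inflammation score is itself part of what the drug does — it is an intermediate outcome. Holding it fixed would remove that part of the effect; the total effect is the pooled difference.
The causal difference is the pooled difference: 0.463 − 0.626 = -0.164.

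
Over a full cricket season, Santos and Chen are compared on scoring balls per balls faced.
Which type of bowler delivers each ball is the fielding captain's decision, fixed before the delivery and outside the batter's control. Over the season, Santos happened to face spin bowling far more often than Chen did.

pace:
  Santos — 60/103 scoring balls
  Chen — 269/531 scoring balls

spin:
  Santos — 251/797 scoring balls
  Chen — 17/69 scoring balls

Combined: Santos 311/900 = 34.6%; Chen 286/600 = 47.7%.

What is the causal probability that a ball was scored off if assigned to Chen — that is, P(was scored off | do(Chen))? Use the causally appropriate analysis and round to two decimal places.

The stratified and pooled comparisons disagree (Santos wins within each bowling type; Chen wins overall), so the answer turns on the causal role of bowling type.
Bowling type satisfies the back-door criterion: it is not a descendant of the player, and it blocks the spurious path from player to outcome. Adjusting for it (i.e., using the within-bowling type rates) gives the causal effect.
Standardising Chen to the population bowling type mix: 0.423·269/531 + 0.577·17/69 = 0.356.

0.36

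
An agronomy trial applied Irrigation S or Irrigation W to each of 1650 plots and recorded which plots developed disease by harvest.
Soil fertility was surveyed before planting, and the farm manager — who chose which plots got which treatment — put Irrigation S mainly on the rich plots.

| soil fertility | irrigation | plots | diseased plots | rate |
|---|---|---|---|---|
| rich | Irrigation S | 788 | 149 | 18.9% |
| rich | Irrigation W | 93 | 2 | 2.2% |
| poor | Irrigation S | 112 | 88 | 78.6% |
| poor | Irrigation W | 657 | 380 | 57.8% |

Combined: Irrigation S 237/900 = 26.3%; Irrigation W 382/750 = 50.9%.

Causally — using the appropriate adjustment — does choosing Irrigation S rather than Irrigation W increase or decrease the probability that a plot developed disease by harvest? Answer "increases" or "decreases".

increases

Soil fertility differs across irrigations for reasons unrelated to any effect of the irrigation itself, and it separately predicts the outcome — a classic confounder. We must compare within soil fertility levels.
Within each level — rich: 18.9% vs 2.2%; poor: 78.6% vs 57.8% — Irrigation W is lower every time.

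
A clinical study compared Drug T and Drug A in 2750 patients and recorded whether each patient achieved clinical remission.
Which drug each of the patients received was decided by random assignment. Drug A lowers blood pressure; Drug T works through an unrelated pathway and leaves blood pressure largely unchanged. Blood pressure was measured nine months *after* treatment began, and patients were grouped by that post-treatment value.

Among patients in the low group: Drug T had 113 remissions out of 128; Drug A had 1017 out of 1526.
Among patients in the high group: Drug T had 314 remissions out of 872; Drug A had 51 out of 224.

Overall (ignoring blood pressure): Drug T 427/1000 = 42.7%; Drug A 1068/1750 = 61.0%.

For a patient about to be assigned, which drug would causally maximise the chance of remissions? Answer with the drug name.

Drug A

Blood pressure is downstream of the drug. One should not condition on a consequence of treatment, so the overall rates are the right comparison.
Pooled: Drug T 42.7% vs Drug A 61.0%; Drug A is higher overall.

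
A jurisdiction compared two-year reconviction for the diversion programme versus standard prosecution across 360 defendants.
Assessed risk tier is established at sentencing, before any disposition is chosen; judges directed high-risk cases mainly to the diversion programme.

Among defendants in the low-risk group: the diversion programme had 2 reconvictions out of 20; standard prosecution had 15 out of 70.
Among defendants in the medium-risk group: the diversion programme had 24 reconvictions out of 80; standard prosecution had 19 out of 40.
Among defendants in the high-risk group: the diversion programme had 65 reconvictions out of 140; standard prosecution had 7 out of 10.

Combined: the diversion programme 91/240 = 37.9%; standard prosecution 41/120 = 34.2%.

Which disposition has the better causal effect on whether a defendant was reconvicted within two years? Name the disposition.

the diversion programme

The imbalance in assessed risk tier arose from how defendants were allocated, not from anything the disposition did; and assessed risk tier independently affects the outcome. The pooled gap is confounded — condition on assessed risk tier.
Within each level — low-risk: 10.0% vs 21.4%; medium-risk: 30.0% vs 47.5%; high-risk: 46.4% vs 70.0% — the diversion programme is lower every time.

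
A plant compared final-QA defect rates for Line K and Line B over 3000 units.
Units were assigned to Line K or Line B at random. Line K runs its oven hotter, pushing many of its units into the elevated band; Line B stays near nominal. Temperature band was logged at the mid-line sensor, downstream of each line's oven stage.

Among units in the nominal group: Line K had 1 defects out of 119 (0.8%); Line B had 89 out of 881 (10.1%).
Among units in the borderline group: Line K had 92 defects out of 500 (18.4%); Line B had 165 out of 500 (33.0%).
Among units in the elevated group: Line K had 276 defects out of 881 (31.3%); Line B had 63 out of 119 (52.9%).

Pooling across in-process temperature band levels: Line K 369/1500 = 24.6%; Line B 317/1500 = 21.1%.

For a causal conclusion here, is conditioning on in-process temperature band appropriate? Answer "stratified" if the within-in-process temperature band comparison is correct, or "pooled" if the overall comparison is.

The stratified and pooled comparisons disagree (Line K wins within each in-process temperature band; Line B wins overall), so the answer turns on the causal role of in-process temperature band.
In-process temperature band here is a post-treatment variable shaped by the line; conditioning on it would introduce bias rather than remove it. The overall comparison is the causal one.
Pooled: Line K 24.6% vs Line B 21.1%; Line B is lower overall.

pooled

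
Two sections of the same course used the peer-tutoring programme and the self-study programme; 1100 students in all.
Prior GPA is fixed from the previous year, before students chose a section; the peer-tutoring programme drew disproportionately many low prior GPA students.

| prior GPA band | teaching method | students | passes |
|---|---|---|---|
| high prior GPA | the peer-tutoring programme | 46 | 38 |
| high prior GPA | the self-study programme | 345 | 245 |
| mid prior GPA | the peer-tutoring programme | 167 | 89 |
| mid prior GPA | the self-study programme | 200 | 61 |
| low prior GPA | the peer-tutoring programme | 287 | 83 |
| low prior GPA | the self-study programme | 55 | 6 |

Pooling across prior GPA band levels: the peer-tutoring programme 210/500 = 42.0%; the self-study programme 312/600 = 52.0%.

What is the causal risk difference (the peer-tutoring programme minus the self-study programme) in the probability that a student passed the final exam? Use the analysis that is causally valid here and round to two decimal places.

+0.17

Here prior GPA band is a common cause — it drives both which teaching method a case falls under and the outcome. The crude comparison mixes populations; the stratum-specific rates are the causally relevant ones.
Adjusting over the population distribution of prior GPA band: 0.355·(0.826−0.710) + 0.334·(0.533−0.305) + 0.311·(0.289−0.109) = +0.173.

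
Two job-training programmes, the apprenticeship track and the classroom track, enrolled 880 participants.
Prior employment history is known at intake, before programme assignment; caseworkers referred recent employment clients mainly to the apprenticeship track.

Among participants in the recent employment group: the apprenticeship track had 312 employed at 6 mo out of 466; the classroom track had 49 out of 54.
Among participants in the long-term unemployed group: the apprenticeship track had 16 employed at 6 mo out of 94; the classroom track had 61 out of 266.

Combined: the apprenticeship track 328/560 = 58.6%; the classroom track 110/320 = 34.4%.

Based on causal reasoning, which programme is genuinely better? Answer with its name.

the classroom track

the classroom track is higher inside every prior employment history stratum but the apprenticeship track is higher in aggregate. Whether to stratify depends on how prior employment history relates to the programme.
Prior employment history satisfies the back-door criterion: it is not a descendant of the programme, and it blocks the spurious path from programme to outcome. Adjusting for it (i.e., using the within-prior employment history rates) gives the causal effect.
Within each level — recent employment: 67.0% vs 90.7%; long-term unemployed: 17.0% vs 22.9% — the classroom track is higher every time.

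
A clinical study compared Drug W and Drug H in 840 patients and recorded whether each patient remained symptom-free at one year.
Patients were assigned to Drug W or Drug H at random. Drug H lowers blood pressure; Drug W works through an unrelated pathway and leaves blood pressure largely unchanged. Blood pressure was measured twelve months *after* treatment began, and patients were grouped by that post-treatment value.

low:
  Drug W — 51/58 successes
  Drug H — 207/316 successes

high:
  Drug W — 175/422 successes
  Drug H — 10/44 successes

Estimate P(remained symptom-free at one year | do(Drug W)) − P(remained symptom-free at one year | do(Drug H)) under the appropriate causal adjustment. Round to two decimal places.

-0.13

Blood pressure here is a post-treatment variable shaped by the drug; conditioning on it would introduce bias rather than remove it. The overall comparison is the causal one.
The causal difference is the pooled difference: 0.471 − 0.603 = -0.132.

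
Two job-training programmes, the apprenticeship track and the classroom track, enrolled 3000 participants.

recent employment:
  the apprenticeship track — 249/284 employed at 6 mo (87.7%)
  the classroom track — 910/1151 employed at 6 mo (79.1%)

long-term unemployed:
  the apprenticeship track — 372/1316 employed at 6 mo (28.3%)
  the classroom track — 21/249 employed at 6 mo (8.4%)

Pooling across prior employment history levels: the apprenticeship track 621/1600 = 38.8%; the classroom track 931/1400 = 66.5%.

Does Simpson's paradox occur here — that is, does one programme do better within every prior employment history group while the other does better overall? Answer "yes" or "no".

Within each prior employment history level (recent employment 87.7% vs 79.1%; long-term unemployed 28.3% vs 8.4%), the apprenticeship track has the higher rate every time. Pooled: 38.8% vs 66.5% — the classroom track has the higher rate overall. The two comparisons disagree.

yes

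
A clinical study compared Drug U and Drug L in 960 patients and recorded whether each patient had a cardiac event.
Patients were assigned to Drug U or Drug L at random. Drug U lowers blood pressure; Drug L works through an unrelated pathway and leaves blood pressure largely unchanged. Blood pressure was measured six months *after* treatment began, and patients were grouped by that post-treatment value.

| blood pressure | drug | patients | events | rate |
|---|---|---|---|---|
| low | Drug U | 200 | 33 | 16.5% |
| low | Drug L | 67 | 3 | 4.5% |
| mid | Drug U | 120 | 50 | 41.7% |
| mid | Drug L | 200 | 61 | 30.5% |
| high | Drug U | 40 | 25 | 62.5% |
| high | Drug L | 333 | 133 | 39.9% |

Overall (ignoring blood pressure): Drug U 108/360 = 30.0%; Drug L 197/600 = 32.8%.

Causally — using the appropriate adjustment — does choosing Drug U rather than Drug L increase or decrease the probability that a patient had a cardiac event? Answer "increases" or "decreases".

Blood pressure here is a post-treatment variable shaped by the drug; conditioning on it would introduce bias rather than remove it. The overall comparison is the causal one.
Pooled: Drug U 30.0% vs Drug L 32.8%; Drug U is lower overall.

decreases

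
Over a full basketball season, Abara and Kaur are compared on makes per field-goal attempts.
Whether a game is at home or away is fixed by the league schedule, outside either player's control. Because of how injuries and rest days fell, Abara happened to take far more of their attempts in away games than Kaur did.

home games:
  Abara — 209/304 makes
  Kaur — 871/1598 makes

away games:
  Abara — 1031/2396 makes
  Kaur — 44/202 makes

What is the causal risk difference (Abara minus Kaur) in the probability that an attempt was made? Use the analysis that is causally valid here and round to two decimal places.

+0.18

The game venue-specific comparison favours Abara throughout, but the pooled figures favour Kaur. The question is whether to condition on game venue.
Nothing the player does changes game venue; the imbalance is an allocation artefact. With game venue also predicting the outcome, the pooled figure is confounded, and the within-stratum comparison is the causal one.
Adjusting over the population distribution of game venue: 0.423·(0.688−0.545) + 0.577·(0.430−0.218) = +0.183.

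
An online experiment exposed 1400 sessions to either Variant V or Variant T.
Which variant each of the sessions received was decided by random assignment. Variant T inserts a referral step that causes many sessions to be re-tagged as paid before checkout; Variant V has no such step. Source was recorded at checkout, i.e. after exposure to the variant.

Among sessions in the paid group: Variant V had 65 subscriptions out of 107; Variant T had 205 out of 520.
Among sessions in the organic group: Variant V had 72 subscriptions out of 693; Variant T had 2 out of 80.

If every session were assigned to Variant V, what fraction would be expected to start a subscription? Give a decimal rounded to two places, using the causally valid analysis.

Stratifying would compare variants among sessions the variants themselves sorted into traffic source groups — a form of selection on an intermediate. The unconditioned pooled rates give the total causal effect.
So P(outcome | do(Variant V)) is just the pooled rate for Variant V: 137/800 = 0.171.

0.17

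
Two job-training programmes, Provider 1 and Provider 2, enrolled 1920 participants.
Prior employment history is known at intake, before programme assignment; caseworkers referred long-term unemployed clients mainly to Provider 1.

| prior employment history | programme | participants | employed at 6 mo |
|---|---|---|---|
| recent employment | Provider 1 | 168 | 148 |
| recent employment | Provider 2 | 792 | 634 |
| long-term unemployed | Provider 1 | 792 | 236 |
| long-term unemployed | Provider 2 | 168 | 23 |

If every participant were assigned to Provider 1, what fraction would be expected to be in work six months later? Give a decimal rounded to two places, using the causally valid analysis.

The stratified and pooled comparisons disagree (Provider 1 wins within each prior employment history; Provider 2 wins overall), so the answer turns on the causal role of prior employment history.
Since prior employment history is a pre-existing factor (not a product of the programme) and it affects the outcome on its own, it is a confounder. The stratified rates, not the pooled rate, identify the causal effect.
Standardising Provider 1 to the population prior employment history mix: 0.500·148/168 + 0.500·236/792 = 0.589.

0.59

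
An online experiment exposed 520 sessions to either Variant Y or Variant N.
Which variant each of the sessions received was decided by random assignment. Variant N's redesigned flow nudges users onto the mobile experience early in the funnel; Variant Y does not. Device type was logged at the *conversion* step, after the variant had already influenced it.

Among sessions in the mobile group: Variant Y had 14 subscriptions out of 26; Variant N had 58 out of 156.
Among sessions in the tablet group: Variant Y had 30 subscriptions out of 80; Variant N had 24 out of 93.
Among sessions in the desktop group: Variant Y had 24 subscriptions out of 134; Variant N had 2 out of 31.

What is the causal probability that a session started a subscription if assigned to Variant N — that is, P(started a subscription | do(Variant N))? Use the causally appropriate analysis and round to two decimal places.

0.30

The stratified and pooled comparisons disagree (Variant Y wins within each device type; Variant N wins overall), so the answer turns on the causal role of device type.
Device type here is a post-treatment variable shaped by the variant; conditioning on it would introduce bias rather than remove it. The overall comparison is the causal one.
So P(outcome | do(Variant N)) is just the pooled rate for Variant N: 84/280 = 0.300.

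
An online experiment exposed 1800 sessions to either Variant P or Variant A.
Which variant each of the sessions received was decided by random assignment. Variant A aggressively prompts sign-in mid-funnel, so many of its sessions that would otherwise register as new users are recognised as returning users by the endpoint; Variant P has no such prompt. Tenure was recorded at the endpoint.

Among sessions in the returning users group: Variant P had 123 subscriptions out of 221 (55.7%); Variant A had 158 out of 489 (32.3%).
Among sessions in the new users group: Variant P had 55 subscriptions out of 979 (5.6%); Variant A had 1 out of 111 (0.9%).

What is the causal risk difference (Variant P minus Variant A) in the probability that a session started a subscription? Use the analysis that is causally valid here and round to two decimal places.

-0.12

User tenure here is a post-treatment variable shaped by the variant; conditioning on it would introduce bias rather than remove it. The overall comparison is the causal one.
The causal difference is the pooled difference: 0.148 − 0.265 = -0.117.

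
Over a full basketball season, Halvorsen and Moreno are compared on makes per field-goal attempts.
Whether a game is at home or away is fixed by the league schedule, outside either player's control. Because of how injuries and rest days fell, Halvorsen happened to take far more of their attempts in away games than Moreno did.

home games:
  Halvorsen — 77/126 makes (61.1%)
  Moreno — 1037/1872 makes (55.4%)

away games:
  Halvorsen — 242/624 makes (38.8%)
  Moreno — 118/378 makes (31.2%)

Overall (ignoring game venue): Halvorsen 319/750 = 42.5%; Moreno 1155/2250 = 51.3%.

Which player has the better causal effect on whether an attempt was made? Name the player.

Game venue differs across players for reasons unrelated to any effect of the player itself, and it separately predicts the outcome — a classic confounder. We must compare within game venue levels.
Within each level — home games: 61.1% vs 55.4%; away games: 38.8% vs 31.2% — Halvorsen is higher every time.

Halvorsen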